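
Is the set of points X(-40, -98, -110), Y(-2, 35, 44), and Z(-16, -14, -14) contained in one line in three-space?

XY = (38, 133, 154), XZ = (24, 84, 96).
XY × XZ = (-168, 48, 0).
The cross product is nonzero, so the points do not lie on one line.

No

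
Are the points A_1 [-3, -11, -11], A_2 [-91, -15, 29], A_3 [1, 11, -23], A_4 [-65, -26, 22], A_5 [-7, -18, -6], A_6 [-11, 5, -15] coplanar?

The plane through A_1, A_2, A_3 has normal n = A_1A_2 × A_1A_3 = (-832, -896, -1920) and equation n·P = 33472.
Checking the remaining points: n·A_4 = 35136, n·A_5 = 33472, n·A_6 = 33472.
Since n·A_4 = 35136 ≠ 33472, A_4 is off the plane and the points are not all coplanar.

No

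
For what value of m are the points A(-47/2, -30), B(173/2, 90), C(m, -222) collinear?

-399/2

The three points are collinear iff det[AB; AC] = 0.
This determinant is linear in m: (-120)m + (-23940) = 0, so m = -399/2.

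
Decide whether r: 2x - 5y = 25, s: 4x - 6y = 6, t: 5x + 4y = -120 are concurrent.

No

Intersecting r and s: solving the 2×2 system gives (x, y) = (-15, -11).
Substitute into t: (5)(-15) + (4)(-11) = -119.
But t requires -120 ≠ -119, so the three lines have no common point.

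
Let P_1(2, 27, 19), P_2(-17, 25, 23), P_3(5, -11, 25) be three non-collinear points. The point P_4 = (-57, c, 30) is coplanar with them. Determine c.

The plane through P_1, P_2, P_3 has equation 140x + 126y + 728z = 17514.
Substituting P_4: (126)c + (13860) = 17514, so c = 29.

29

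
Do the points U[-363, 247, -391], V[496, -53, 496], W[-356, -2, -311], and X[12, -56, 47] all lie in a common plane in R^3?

Yes

With U as base: UV = (859, -300, 887), UW = (7, -249, 80), UX = (375, -303, 438).
UW × UX = (-84822, 26934, 91254).
UV · (UW × UX) = 0.
The scalar triple product vanishes, so the four points are coplanar.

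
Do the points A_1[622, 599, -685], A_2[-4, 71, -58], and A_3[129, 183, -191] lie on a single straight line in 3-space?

A_1A_2 = (-626, -528, 627), A_1A_3 = (-493, -416, 494).
Comparing components 3 and 1: (627)(-493) − (-626)(494) = 133 ≠ 0, so A_1A_2 and A_1A_3 are not parallel and the points are not collinear.

No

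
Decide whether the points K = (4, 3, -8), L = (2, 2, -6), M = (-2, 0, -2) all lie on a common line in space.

Yes

KL = (-2, -1, 2), KM = (-6, -3, 6).
Each component of KM is 3 times the corresponding component of KL, so KM = 3·KL and the points are collinear.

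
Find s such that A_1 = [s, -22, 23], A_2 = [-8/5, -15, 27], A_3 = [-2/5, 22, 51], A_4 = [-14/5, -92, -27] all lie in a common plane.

-2

Coplanarity ⇔ det[A_1A_2; A_1A_3; A_1A_4] = 0.
Expanding, this is linear in s: (150)s + (300) = 0.
So s = -2.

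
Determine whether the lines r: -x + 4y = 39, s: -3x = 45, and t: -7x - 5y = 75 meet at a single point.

Intersecting r and s: solving the 2×2 system gives (x, y) = (-15, 6).
Substitute into t: (-7)(-15) + (-5)(6) = 75.
This equals 75, so (-15, 6) lies on all three lines and they are concurrent.

Yes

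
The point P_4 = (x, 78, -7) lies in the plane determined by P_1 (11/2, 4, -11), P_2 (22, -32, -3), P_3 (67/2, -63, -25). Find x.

A normal to the plane is n = P_1P_2 × P_1P_3 = (1040, 455, -195/2).
P_4 lies in the plane iff n · P_1P_4 = 0.
This gives (1040)x + (27560) = 0, so x = -53/2.

-53/2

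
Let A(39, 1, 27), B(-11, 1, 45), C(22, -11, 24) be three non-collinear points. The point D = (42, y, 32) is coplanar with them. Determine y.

9

The plane through A, B, C has equation 216x − 456y + 600z = 24168.
Substituting D: (-456)y + (28272) = 24168, so y = 9.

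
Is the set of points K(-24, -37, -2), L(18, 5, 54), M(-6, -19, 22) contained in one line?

KL = (42, 42, 56), KM = (18, 18, 24).
Each component of KM is 3/7 times the corresponding component of KL, so KM = 3/7·KL and the points are collinear.

Yes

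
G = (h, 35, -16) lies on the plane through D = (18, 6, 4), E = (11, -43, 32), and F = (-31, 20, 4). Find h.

44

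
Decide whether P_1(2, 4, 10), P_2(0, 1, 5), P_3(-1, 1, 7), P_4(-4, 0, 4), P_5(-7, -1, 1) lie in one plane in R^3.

No

The plane through P_1, P_2, P_3 has normal n = P_1P_2 × P_1P_3 = (-6, 9, -3) and equation n·P = -6.
Checking the remaining points: n·P_4 = 12, n·P_5 = 30.
Since n·P_4 = 12 ≠ -6, P_4 is off the plane and the points are not all coplanar.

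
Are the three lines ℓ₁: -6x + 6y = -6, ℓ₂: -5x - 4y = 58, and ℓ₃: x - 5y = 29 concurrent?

Yes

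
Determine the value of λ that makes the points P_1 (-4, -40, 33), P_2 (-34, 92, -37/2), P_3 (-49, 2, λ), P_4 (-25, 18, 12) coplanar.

24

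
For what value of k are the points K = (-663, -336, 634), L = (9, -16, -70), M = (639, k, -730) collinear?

Collinearity requires KL × KM = 0; each component is linear in k.
The x-component gives (704)k + (-199936) = 0, so k = 284.
The remaining components then also vanish.

284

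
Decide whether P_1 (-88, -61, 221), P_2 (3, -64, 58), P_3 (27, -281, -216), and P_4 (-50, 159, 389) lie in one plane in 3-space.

With P_1 as base: P_1P_2 = (91, -3, -163), P_1P_3 = (115, -220, -437), P_1P_4 = (38, 220, 168).
P_1P_3 × P_1P_4 = (59180, -35926, 33660).
P_1P_2 · (P_1P_3 × P_1P_4) = 6578.
Since 6578 ≠ 0, the four points are not coplanar.

No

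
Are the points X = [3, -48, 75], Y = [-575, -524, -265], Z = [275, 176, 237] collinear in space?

XY = (-578, -476, -340), XZ = (272, 224, 162).
Comparing components 2 and 3: (-476)(162) − (-340)(224) = -952 ≠ 0, so XY and XZ are not parallel and the points are not collinear.

No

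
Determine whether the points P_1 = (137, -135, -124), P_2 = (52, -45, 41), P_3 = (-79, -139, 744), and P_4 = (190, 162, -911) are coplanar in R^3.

No

The four points are coplanar iff the 3×3 determinant with rows P_1P_2, P_1P_3, P_1P_4 is zero.
Rows: (-85, 90, 165), (-216, -4, 868), (53, 297, -787).
Expanding along the first row: (-85)(-254648) − (90)(123988) + (165)(-63940) = -63940.
Nonzero ⇒ not coplanar.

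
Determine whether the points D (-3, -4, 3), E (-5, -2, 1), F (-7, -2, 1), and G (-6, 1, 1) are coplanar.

No

With D as base: DE = (-2, 2, -2), DF = (-4, 2, -2), DG = (-3, 5, -2).
DF × DG = (6, -2, -14).
DE · (DF × DG) = 12.
Since 12 ≠ 0, the four points are not coplanar.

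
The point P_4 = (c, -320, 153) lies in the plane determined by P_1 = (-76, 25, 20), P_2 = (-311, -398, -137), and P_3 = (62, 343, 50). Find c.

Coplanarity requires P_1P_2 · (P_1P_3 × P_1P_4) = 0.
P_1P_2 = (-235, -423, -157), P_1P_3 = (138, 318, 30); the triple product is linear in c with coefficient 37236 and constant term 5697108.
Setting it to zero: c = -153.

-153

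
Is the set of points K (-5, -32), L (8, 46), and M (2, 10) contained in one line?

KL = (13, 78), KM = (7, 42).
Twice the signed area of △KLM is (13)(42) − (78)(7) = 0.
The triangle is degenerate (zero area), so the points are collinear.

Yes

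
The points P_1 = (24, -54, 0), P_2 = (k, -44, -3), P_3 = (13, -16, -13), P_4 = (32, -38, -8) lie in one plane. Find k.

19

Normal to plane P_1P_3P_4: n = (-96, -192, -480); plane equation n·P = 8064.
Requiring n·P_2 = 8064: (-96)k + (9888) = 8064.
So k = 19.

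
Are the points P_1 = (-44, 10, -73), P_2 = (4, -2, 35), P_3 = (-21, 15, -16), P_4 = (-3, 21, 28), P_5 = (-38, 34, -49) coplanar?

The plane through P_1, P_2, P_3 has normal n = P_1P_2 × P_1P_3 = (-1224, -252, 516) and equation n·P = 13668.
Checking the remaining points: n·P_4 = 12828, n·P_5 = 12660.
Since n·P_4 = 12828 ≠ 13668, P_4 is off the plane and the points are not all coplanar.

No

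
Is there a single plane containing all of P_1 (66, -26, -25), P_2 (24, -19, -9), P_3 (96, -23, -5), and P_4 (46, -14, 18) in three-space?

No

A normal to the plane through P_1, P_2, P_3 is n = P_1P_2 × P_1P_3 = (92, 1320, -336).
The plane has equation n·P = -19848. For P_4: n·P_4 = -20296.
-20296 ≠ -19848, so P_4 is off the plane.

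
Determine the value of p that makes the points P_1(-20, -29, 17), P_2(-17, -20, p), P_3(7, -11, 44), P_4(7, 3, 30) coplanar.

13

Coplanarity ⇔ det[P_1P_2; P_1P_3; P_1P_4] = 0.
Expanding, this is linear in p: (378)p + (-4914) = 0.
So p = 13.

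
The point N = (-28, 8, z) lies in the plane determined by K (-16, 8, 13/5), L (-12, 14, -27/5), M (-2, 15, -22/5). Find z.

A normal to the plane is n = KL × KM = (14, -84, -56).
N lies in the plane iff n · KN = 0.
This gives (-56)z + (-112/5) = 0, so z = -2/5.

-2/5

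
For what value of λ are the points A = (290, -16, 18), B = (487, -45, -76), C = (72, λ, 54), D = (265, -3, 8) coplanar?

Normal to plane ABD: n = (1512, 4320, 1836); plane equation n·P = 402408.
Requiring n·C = 402408: (4320)λ + (208008) = 402408.
So λ = 45.

45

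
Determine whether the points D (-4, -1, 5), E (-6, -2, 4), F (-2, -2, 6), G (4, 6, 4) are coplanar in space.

No

A normal to the plane through D, E, F is n = DE × DF = (-2, 0, 4).
The plane has equation n·P = 28. For G: n·G = 8.
8 ≠ 28, so G is off the plane.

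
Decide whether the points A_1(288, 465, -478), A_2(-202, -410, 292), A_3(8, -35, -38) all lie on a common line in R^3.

Yes

A_1A_2 = (-490, -875, 770), A_1A_3 = (-280, -500, 440).
A_1A_2 × A_1A_3 = (0, 0, 0).
The cross product vanishes, so the three points are collinear.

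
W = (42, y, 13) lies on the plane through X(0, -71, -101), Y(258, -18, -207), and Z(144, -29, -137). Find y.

Coplanarity requires XY · (XZ × XW) = 0.
XY = (258, 53, -106), XZ = (144, 42, -36); the triple product is linear in y with coefficient -5976 and constant term 47808.
Setting it to zero: y = 8.

8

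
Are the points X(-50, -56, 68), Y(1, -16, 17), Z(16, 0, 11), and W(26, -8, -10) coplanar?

No

With X as base: XY = (51, 40, -51), XZ = (66, 56, -57), XW = (76, 48, -78).
XZ × XW = (-1632, 816, -1088).
XY · (XZ × XW) = 4896.
Since 4896 ≠ 0, the four points are not coplanar.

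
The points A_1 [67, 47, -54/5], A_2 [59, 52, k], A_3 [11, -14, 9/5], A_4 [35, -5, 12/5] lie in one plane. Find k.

Normal to plane A_1A_3A_4: n = (-150, 336, 960); plane equation n·P = -4626.
Requiring n·A_2 = -4626: (960)k + (8622) = -4626.
So k = -69/5.

-69/5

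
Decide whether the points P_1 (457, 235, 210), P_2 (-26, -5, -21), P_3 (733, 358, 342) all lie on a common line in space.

P_1P_2 = (-483, -240, -231), P_1P_3 = (276, 123, 132).
P_1P_2 × P_1P_3 = (-3267, 0, 6831).
The cross product is nonzero, so the points do not lie on one line.

No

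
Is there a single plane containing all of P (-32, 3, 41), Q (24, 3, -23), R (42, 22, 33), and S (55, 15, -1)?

No

The four points are coplanar iff the 3×3 determinant with rows PQ, PR, PS is zero.
Rows: (56, 0, -64), (74, 19, -8), (87, 12, -42).
Expanding along the first row: (56)(-702) − (0)(-2412) + (-64)(-765) = 9648.
Nonzero ⇒ not coplanar.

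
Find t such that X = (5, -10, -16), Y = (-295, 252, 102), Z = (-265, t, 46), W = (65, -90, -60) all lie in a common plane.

The points are coplanar iff XY · (XZ × XW) = 0.
Expanding, this is linear in t: (6120)t + (-1015920) = 0.
So t = 166.

166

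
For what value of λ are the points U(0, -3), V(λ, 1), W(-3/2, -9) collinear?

Collinearity: (V − U) must be parallel to (W − U) = (-3/2, -6).
Cross-multiplying the components: (λ − 0)·(-6) = (4)·(-3/2).
Solving gives λ = 1.

1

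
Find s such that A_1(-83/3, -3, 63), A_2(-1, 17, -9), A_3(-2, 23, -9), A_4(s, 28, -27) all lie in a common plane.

Normal to plane A_1A_2A_3: n = (432, 72, 180); plane equation n·P = -828.
Requiring n·A_4 = -828: (432)s + (-2844) = -828.
So s = 14/3.

14/3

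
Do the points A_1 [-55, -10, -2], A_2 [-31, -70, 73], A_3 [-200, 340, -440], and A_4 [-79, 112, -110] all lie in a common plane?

No

With A_1 as base: A_1A_2 = (24, -60, 75), A_1A_3 = (-145, 350, -438), A_1A_4 = (-24, 122, -108).
A_1A_3 × A_1A_4 = (15636, -5148, -9290).
A_1A_2 · (A_1A_3 × A_1A_4) = -12606.
Since -12606 ≠ 0, the four points are not coplanar.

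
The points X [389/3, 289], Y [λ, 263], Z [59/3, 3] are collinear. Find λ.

359/3

The three points are collinear iff det[XY; XZ] = 0.
This determinant is linear in λ: (-286)λ + (102674/3) = 0, so λ = 359/3.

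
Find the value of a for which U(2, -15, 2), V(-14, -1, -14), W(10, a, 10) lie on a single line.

Collinearity requires UV × UW = 0; each component is linear in a.
The x-component gives (16)a + (352) = 0, so a = -22.
The remaining components then also vanish.

-22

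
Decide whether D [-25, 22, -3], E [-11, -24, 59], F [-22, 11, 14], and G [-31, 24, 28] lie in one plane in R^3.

The four points are coplanar iff the 3×3 determinant with rows DE, DF, DG is zero.
Rows: (14, -46, 62), (3, -11, 17), (-6, 2, 31).
Expanding along the first row: (14)(-375) − (-46)(195) + (62)(-60) = 0.
Zero determinant ⇒ coplanar.

Yes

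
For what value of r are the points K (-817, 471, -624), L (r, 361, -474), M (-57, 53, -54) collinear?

Collinearity requires KL × KM = 0; each component is linear in r.
The y-component gives (-570)r + (-351690) = 0, so r = -617.
The remaining components then also vanish.

-617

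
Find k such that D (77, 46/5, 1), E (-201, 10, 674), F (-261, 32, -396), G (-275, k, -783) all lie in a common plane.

198/5

Normal to plane DEF: n = (-15662, -337840, -6068); plane equation n·P = -4320170.
Requiring n·G = -4320170: (-337840)k + (9058294) = -4320170.
So k = 198/5.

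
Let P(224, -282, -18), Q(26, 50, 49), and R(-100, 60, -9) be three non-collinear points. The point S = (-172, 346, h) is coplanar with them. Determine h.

Coplanarity requires PQ · (PR × PS) = 0.
PQ = (-198, 332, 67), PR = (-324, 342, 9); the triple product is linear in h with coefficient 39852 and constant term -3905496.
Setting it to zero: h = 98.

98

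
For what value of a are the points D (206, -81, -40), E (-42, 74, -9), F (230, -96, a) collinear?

Direction DE = (-248, 155, 31). From the x-coordinate of F, the parameter along the line is τ = (230 − 206)/(-248) = -3/31.
Then a = (-40) + (-3/31)·(31) = -43.

-43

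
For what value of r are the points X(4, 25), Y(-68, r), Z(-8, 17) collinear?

-23

The three points are collinear iff det[XY; XZ] = 0.
This determinant is linear in r: (12)r + (276) = 0, so r = -23.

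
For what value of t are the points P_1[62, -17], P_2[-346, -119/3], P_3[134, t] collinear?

-13

Collinearity: (P_3 − P_1) must be parallel to (P_2 − P_1) = (-408, -68/3).
Cross-multiplying the components: (t − (-17))·(-408) = (72)·(-68/3).
Solving gives t = -13.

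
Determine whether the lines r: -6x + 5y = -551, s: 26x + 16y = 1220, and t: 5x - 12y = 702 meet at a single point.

Yes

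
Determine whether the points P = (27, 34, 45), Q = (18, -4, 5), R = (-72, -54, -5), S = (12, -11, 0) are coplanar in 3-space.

Yes

The four points are coplanar iff the 3×3 determinant with rows PQ, PR, PS is zero.
Rows: (-9, -38, -40), (-99, -88, -50), (-15, -45, -45).
Expanding along the first row: (-9)(1710) − (-38)(3705) + (-40)(3135) = 0.
Zero determinant ⇒ coplanar.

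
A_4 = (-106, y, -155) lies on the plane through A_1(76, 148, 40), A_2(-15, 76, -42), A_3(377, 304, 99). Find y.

-8

The plane through A_1, A_2, A_3 has equation 8544x − 19313y + 7476z = -1909940.
Substituting A_4: (-19313)y + (-2064444) = -1909940, so y = -8.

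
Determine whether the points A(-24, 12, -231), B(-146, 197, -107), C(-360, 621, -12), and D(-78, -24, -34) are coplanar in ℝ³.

A normal to the plane through A, B, C is n = AB × AC = (-35001, -14946, -12138).
The plane has equation n·P = 3464550. For D: n·D = 3501474.
3501474 ≠ 3464550, so D is off the plane.

No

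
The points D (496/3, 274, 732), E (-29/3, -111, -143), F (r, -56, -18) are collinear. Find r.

Collinearity requires DE × DF = 0; each component is linear in r.
The y-component gives (-875)r + (40250/3) = 0, so r = 46/3.
The remaining components then also vanish.

46/3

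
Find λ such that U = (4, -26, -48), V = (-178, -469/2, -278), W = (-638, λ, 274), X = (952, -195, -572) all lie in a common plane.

The points are coplanar iff UV · (UW × UX) = 0.
Expanding, this is linear in λ: (313408)λ + (-20214816) = 0.
So λ = 129/2.

129/2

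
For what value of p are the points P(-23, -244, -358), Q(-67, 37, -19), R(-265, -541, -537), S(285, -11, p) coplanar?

The points are coplanar iff PQ · (PR × PS) = 0.
Expanding, this is linear in p: (81070)p + (23591370) = 0.
So p = -291.

-291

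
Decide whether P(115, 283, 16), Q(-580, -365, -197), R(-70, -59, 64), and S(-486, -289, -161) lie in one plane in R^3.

Yes

A normal to the plane through P, Q, R is n = PQ × PR = (-103950, 72765, 117810).
The plane has equation n·X = 10523205. For S: n·S = 10523205.
Equal, so S lies in the plane and all four are coplanar.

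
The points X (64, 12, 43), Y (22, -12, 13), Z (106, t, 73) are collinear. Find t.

36

Direction XY = (-42, -24, -30). From the x-coordinate of Z, the parameter along the line is τ = (106 − 64)/(-42) = -1.
Then t = 12 + (-1)·(-24) = 36.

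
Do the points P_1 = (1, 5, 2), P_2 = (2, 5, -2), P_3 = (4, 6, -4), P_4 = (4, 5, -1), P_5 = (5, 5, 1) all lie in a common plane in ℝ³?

No

The plane through P_1, P_2, P_3 has normal n = P_1P_2 × P_1P_3 = (4, -6, 1) and equation n·P = -24.
Checking the remaining points: n·P_4 = -15, n·P_5 = -9.
Since n·P_4 = -15 ≠ -24, P_4 is off the plane and the points are not all coplanar.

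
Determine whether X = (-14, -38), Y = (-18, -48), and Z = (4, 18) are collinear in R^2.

No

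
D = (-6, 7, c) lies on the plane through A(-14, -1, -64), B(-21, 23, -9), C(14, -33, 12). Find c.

A normal to the plane is n = AB × AC = (3584, 2072, -448).
D lies in the plane iff n · AD = 0.
This gives (-448)c + (16576) = 0, so c = 37.

37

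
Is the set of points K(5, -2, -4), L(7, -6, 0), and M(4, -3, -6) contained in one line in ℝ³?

No

KL = (2, -4, 4), KM = (-1, -1, -2).
KL × KM = (12, 0, -6).
The cross product is nonzero, so the points do not lie on one line.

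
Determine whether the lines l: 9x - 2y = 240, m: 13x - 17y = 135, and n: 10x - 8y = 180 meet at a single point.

Lines aᵢx + bᵢy = cᵢ with pairwise distinct directions are concurrent exactly when det[aᵢ bᵢ cᵢ] = 0.
Here the determinant is 0.
It vanishes, so the lines are concurrent at (30, 15).

Yes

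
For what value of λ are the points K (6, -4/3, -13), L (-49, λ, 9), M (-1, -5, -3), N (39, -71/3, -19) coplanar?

Normal to plane KMN: n = (736/3, 288, 832/3); plane equation n·P = -7552/3.
Requiring n·L = -7552/3: (288)λ + (-28576/3) = -7552/3.
So λ = 73/3.

73/3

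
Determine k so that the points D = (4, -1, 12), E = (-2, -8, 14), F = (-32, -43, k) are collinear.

Direction DE = (-6, -7, 2). From the x-coordinate of F, the parameter along the line is τ = (-32 − 4)/(-6) = 6.
Then k = 12 + 6·(2) = 24.

24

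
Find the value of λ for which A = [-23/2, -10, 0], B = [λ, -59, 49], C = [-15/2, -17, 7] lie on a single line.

33/2

Direction AC = (4, -7, 7). From the y-coordinate of B, the parameter along the line is τ = (-59 − (-10))/(-7) = 7.
Then λ = (-23/2) + 7·(4) = 33/2.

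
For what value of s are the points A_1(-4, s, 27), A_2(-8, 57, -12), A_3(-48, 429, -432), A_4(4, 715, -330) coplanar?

25

The points are coplanar iff A_1A_2 · (A_1A_3 × A_1A_4) = 0.
Expanding, this is linear in s: (17760)s + (-444000) = 0.
So s = 25.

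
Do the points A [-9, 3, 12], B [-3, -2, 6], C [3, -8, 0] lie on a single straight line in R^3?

No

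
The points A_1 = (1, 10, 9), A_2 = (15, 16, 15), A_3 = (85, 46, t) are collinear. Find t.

45

Direction A_1A_2 = (14, 6, 6). From the x-coordinate of A_3, the parameter along the line is τ = (85 − 1)/14 = 6.
Then t = 9 + 6·(6) = 45.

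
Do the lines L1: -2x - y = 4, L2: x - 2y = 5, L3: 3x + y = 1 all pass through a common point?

The three lines meet at one point iff the augmented coefficient matrix [aᵢ bᵢ cᵢ] has rank < 3, i.e. its determinant vanishes.
Here the determinant is 28.
Nonzero, so no common point exists.

No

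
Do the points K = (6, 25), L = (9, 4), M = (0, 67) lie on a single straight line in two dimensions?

KL = (3, -21), KM = (-6, 42).
det[KL; KM] = (3)(42) − (-21)(-6) = 0.
The determinant is zero, so the points are collinear.

Yes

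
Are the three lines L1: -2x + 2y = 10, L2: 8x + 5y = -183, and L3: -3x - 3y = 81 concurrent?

Yes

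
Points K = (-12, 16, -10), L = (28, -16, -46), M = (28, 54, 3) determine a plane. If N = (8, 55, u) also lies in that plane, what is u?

21/2

The plane through K, L, M has equation 952x − 1960y + 2800z = -70784.
Substituting N: (2800)u + (-100184) = -70784, so u = 21/2.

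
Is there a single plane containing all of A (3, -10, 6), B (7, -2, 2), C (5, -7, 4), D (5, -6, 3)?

No

A normal to the plane through A, B, C is n = AB × AC = (-4, 0, -4).
The plane has equation n·P = -36. For D: n·D = -32.
-32 ≠ -36, so D is off the plane.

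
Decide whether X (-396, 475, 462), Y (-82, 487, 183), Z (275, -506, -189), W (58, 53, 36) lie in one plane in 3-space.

No

A normal to the plane through X, Y, Z is n = XY × XZ = (-281511, 17205, -316086).
The plane has equation n·P = -26381001. For W: n·W = -26794869.
-26794869 ≠ -26381001, so W is off the plane.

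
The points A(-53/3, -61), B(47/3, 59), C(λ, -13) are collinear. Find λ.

The three points are collinear iff det[AB; AC] = 0.
This determinant is linear in λ: (-120)λ + (-520) = 0, so λ = -13/3.

-13/3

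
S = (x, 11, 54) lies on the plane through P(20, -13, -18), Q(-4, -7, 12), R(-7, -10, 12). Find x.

-28

A normal to the plane is n = PQ × PR = (90, -90, 90).
S lies in the plane iff n · PS = 0.
This gives (90)x + (2520) = 0, so x = -28.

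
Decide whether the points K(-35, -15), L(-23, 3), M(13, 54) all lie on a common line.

No

KL = (12, 18), KM = (48, 69).
Twice the signed area of △KLM is (12)(69) − (18)(48) = -36.
The area is nonzero, so the three points are not collinear.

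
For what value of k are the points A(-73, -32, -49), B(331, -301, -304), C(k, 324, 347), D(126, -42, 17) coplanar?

-465

The points are coplanar iff AB · (AC × AD) = 0.
Expanding, this is linear in k: (20304)k + (9441360) = 0.
So k = -465.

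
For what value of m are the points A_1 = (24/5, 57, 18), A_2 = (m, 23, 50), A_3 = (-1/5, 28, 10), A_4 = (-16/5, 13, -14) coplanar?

The points are coplanar iff A_1A_2 · (A_1A_3 × A_1A_4) = 0.
Expanding, this is linear in m: (576)m + (576/5) = 0.
So m = -1/5.

-1/5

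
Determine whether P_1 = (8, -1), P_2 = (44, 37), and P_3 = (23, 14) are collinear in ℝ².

P_1P_2 = (36, 38), P_1P_3 = (15, 15).
det[P_1P_2; P_1P_3] = (36)(15) − (38)(15) = -30.
The determinant is nonzero, so they are not collinear.

No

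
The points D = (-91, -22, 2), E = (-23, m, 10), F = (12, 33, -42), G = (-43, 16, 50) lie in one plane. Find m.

21

Normal to plane DFG: n = (4312, -7056, 1274); plane equation n·P = -234612.
Requiring n·E = -234612: (-7056)m + (-86436) = -234612.
So m = 21.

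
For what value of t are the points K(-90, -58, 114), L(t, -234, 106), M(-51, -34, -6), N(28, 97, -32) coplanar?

The points are coplanar iff KL · (KM × KN) = 0.
Expanding, this is linear in t: (15096)t + (2822952) = 0.
So t = -187.

-187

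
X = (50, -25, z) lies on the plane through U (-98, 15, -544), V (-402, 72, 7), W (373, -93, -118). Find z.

Coplanarity requires UV · (UW × UX) = 0.
UV = (-304, 57, 551), UW = (471, -108, 426); the triple product is linear in z with coefficient 5985 and constant term 95760.
Setting it to zero: z = -16.

-16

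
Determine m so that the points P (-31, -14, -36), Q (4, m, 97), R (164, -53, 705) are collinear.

-21

Direction PR = (195, -39, 741). From the x-coordinate of Q, the parameter along the line is τ = (4 − (-31))/195 = 7/39.
Then m = (-14) + 7/39·(-39) = -21.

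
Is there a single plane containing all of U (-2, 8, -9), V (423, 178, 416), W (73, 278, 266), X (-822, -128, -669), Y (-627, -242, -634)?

Yes

The plane through U, V, W has normal n = UV × UW = (-68000, -85000, 102000) and equation n·P = -1462000.
Checking the remaining points: n·X = -1462000, n·Y = -1462000.
All equal -1462000, so all 5 points lie in one plane.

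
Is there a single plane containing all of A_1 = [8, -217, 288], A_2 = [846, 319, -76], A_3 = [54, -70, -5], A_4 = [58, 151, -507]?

With A_1 as base: A_1A_2 = (838, 536, -364), A_1A_3 = (46, 147, -293), A_1A_4 = (50, 368, -795).
A_1A_3 × A_1A_4 = (-9041, 21920, 9578).
A_1A_2 · (A_1A_3 × A_1A_4) = 686370.
Since 686370 ≠ 0, the four points are not coplanar.

No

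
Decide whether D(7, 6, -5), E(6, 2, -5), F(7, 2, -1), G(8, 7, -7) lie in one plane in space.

No

With D as base: DE = (-1, -4, 0), DF = (0, -4, 4), DG = (1, 1, -2).
DF × DG = (4, 4, 4).
DE · (DF × DG) = -20.
Since -20 ≠ 0, the four points are not coplanar.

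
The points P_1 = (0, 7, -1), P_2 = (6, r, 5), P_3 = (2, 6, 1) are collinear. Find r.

4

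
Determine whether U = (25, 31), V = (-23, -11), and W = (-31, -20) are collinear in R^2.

No

UV = (-48, -42), UW = (-56, -51).
If collinear, UW would be a scalar multiple of UV. But (-48)·(-51) ≠ (-42)·(-56) (difference 96), so they are not parallel; the points are not collinear.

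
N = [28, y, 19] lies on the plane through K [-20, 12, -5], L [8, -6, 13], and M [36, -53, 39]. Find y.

6

A normal to the plane is n = KL × KM = (378, -224, -812).
N lies in the plane iff n · KN = 0.
This gives (-224)y + (1344) = 0, so y = 6.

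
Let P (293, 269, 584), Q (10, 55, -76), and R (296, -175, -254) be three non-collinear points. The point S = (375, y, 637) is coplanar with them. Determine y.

258

Coplanarity requires PQ · (PR × PS) = 0.
PQ = (-283, -214, -660), PR = (3, -444, -838); the triple product is linear in y with coefficient -239134 and constant term 61696572.
Setting it to zero: y = 258.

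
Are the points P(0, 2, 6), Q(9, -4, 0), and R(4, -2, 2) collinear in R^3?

No

PQ = (9, -6, -6), PR = (4, -4, -4).
PQ × PR = (0, 12, -12).
The cross product is nonzero, so the points do not lie on one line.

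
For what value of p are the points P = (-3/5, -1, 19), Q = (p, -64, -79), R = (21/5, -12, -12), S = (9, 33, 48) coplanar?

The points are coplanar iff PQ · (PR × PS) = 0.
Expanding, this is linear in p: (735)p + (1617) = 0.
So p = -11/5.

-11/5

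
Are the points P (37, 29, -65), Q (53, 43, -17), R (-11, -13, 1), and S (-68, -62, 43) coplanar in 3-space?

With P as base: PQ = (16, 14, 48), PR = (-48, -42, 66), PS = (-105, -91, 108).
PR × PS = (1470, -1746, -42).
PQ · (PR × PS) = -2940.
Since -2940 ≠ 0, the four points are not coplanar.

No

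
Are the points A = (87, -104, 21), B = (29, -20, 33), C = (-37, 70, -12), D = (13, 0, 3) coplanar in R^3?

A normal to the plane through A, B, C is n = AB × AC = (-4860, -3402, 324).
The plane has equation n·P = -62208. For D: n·D = -62208.
Equal, so D lies in the plane and all four are coplanar.

Yes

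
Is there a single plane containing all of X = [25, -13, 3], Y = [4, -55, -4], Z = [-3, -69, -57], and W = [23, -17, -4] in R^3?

Yes

A normal to the plane through X, Y, Z is n = XY × XZ = (2128, -1064, 0).
The plane has equation n·P = 67032. For W: n·W = 67032.
Equal, so W lies in the plane and all four are coplanar.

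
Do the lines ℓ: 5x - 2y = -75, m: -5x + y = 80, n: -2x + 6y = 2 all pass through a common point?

The three lines meet at one point iff the augmented coefficient matrix [aᵢ bᵢ cᵢ] has rank < 3, i.e. its determinant vanishes.
Here the determinant is 10.
Nonzero, so no common point exists.

No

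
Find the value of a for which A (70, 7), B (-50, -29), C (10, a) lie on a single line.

-11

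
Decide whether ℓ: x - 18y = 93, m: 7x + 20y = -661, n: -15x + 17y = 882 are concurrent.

The three lines meet at one point iff the augmented coefficient matrix [aᵢ bᵢ cᵢ] has rank < 3, i.e. its determinant vanishes.
Here the determinant is 506.
Nonzero, so no common point exists.

No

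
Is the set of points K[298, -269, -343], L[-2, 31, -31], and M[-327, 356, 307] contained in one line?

KL = (-300, 300, 312), KM = (-625, 625, 650).
Each component of KM is 25/12 times the corresponding component of KL, so KM = 25/12·KL and the points are collinear.

Yes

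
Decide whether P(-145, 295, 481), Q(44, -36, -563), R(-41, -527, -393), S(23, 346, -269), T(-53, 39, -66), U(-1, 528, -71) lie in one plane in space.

No

The plane through P, Q, R has normal n = PQ × PR = (-568874, 56610, -120934) and equation n·X = 41017426.
Checking the remaining points: n·S = 39034204, n·T = 40339756, n·U = 39045268.
Since n·S = 39034204 ≠ 41017426, S is off the plane and the points are not all coplanar.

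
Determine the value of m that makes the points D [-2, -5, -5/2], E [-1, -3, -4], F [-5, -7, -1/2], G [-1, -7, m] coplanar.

Normal to plane DEF: n = (1, 5/2, 4); plane equation n·P = -49/2.
Requiring n·G = -49/2: (4)m + (-37/2) = -49/2.
So m = -3/2.

-3/2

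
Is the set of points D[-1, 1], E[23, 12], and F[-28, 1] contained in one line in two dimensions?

No

DE = (24, 11), DF = (-27, 0).
Twice the signed area of △DEF is (24)(0) − (11)(-27) = 297.
The area is nonzero, so the three points are not collinear.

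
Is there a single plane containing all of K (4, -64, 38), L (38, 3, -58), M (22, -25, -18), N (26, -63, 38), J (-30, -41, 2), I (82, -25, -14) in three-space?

The plane through K, L, M has normal n = KL × KM = (-8, 176, 120) and equation n·P = -6736.
Checking the remaining points: n·N = -6736, n·J = -6736, n·I = -6736.
All equal -6736, so all 6 points lie in one plane.

Yes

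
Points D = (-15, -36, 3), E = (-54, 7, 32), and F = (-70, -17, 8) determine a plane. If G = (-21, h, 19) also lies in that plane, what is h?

-16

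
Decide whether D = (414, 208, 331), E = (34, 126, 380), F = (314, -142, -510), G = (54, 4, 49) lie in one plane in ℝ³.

Yes

The four points are coplanar iff the 3×3 determinant with rows DE, DF, DG is zero.
Rows: (-380, -82, 49), (-100, -350, -841), (-360, -204, -282).
Expanding along the first row: (-380)(-72864) − (-82)(-274560) + (49)(-105600) = 0.
Zero determinant ⇒ coplanar.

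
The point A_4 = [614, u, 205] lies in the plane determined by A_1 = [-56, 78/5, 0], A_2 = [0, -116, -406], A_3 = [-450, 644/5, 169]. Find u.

-28

Coplanarity requires A_1A_2 · (A_1A_3 × A_1A_4) = 0.
A_1A_2 = (56, -658/5, -406), A_1A_3 = (-394, 566/5, 169); the triple product is linear in u with coefficient 150500 and constant term 4214000.
Setting it to zero: u = -28.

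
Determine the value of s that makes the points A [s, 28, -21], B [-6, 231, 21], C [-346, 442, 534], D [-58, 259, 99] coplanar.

Coplanarity ⇔ det[AB; AC; AD] = 0.
Expanding, this is linear in s: (-2094)s + (16752) = 0.
So s = 8.

8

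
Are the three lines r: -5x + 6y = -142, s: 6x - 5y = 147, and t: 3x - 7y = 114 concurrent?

No

Intersecting r and s: solving the 2×2 system gives (x, y) = (172/11, -117/11).
Substitute into t: (3)(172/11) + (-7)(-117/11) = 1335/11.
But t requires 114 ≠ 1335/11, so the three lines have no common point.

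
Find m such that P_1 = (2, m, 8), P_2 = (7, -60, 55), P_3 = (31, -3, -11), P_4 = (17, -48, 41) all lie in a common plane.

The points are coplanar iff P_1P_2 · (P_1P_3 × P_1P_4) = 0.
Expanding, this is linear in m: (324)m + (6156) = 0.
So m = -19.

-19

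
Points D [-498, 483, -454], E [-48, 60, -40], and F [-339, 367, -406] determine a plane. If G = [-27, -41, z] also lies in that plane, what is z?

Coplanarity requires DE · (DF × DG) = 0.
DE = (450, -423, 414), DF = (159, -116, 48); the triple product is linear in z with coefficient 15057 and constant term -3282426.
Setting it to zero: z = 218.

218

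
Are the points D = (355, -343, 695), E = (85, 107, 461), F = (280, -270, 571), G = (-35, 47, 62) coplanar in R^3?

With D as base: DE = (-270, 450, -234), DF = (-75, 73, -124), DG = (-390, 390, -633).
DF × DG = (2151, 885, -780).
DE · (DF × DG) = 0.
The scalar triple product vanishes, so the four points are coplanar.

Yes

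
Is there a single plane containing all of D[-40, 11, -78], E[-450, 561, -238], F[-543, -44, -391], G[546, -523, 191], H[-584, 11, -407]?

Yes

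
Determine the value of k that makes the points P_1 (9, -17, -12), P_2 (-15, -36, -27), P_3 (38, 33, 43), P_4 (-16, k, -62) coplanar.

-62

Normal to plane P_1P_2P_3: n = (-295, 885, -649); plane equation n·P = -9912.
Requiring n·P_4 = -9912: (885)k + (44958) = -9912.
So k = -62.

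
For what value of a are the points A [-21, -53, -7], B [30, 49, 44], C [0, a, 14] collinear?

-11

Collinearity requires AB × AC = 0; each component is linear in a.
The x-component gives (-51)a + (-561) = 0, so a = -11.
The remaining components then also vanish.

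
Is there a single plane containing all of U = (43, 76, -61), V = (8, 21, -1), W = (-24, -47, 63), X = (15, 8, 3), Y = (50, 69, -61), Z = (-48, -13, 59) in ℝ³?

No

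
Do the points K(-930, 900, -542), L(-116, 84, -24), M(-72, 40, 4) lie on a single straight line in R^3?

KL = (814, -816, 518), KM = (858, -860, 546).
KL × KM = (-56, 0, 88).
The cross product is nonzero, so the points do not lie on one line.

No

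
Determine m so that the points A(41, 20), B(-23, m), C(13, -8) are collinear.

-44

Collinearity: (B − A) must be parallel to (C − A) = (-28, -28).
Cross-multiplying the components: (m − 20)·(-28) = (-64)·(-28).
Solving gives m = -44.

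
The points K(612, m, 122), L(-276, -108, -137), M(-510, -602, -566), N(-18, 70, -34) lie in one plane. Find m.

410

Coplanarity ⇔ det[KL; KM; KN] = 0.
Expanding, this is linear in m: (86580)m + (-35497800) = 0.
So m = 410.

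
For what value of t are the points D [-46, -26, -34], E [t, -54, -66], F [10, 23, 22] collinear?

Collinearity requires DE × DF = 0; each component is linear in t.
The y-component gives (-56)t + (-4368) = 0, so t = -78.
The remaining components then also vanish.

-78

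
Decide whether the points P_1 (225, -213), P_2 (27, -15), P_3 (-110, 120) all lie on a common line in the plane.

No

P_1P_2 = (-198, 198), P_1P_3 = (-335, 333).
If collinear, P_1P_3 would be a scalar multiple of P_1P_2. But (-198)·(333) ≠ (198)·(-335) (difference 396), so they are not parallel; the points are not collinear.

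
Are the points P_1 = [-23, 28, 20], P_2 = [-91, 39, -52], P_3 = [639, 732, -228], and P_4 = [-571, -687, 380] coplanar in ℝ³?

Yes

With P_1 as base: P_1P_2 = (-68, 11, -72), P_1P_3 = (662, 704, -248), P_1P_4 = (-548, -715, 360).
P_1P_3 × P_1P_4 = (76120, -102416, -87538).
P_1P_2 · (P_1P_3 × P_1P_4) = 0.
The scalar triple product vanishes, so the four points are coplanar.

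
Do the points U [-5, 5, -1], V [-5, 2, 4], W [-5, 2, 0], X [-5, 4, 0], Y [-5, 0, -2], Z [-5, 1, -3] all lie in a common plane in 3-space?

The plane through U, V, W has normal n = UV × UW = (12, 0, 0) and equation n·P = -60.
Checking the remaining points: n·X = -60, n·Y = -60, n·Z = -60.
All equal -60, so all 6 points lie in one plane.

Yes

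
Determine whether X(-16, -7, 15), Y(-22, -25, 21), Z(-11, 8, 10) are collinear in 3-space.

Yes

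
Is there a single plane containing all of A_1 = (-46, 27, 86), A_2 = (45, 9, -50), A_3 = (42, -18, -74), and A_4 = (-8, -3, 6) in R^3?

The four points are coplanar iff the 3×3 determinant with rows A_1A_2, A_1A_3, A_1A_4 is zero.
Rows: (91, -18, -136), (88, -45, -160), (38, -30, -80).
Expanding along the first row: (91)(-1200) − (-18)(-960) + (-136)(-930) = 0.
Zero determinant ⇒ coplanar.

Yes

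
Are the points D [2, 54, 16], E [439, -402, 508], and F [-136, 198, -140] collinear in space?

No

DE = (437, -456, 492), DF = (-138, 144, -156).
Comparing components 2 and 3: (-456)(-156) − (492)(144) = 288 ≠ 0, so DE and DF are not parallel and the points are not collinear.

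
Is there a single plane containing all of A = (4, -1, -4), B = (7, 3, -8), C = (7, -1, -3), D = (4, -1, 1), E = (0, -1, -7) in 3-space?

The plane through A, B, C has normal n = AB × AC = (4, -15, -12) and equation n·P = 79.
Checking the remaining points: n·D = 19, n·E = 99.
Since n·D = 19 ≠ 79, D is off the plane and the points are not all coplanar.

No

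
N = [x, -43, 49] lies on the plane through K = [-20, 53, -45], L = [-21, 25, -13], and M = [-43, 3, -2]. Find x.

-47

A normal to the plane is n = KL × KM = (396, -693, -594).
N lies in the plane iff n · KN = 0.
This gives (396)x + (18612) = 0, so x = -47.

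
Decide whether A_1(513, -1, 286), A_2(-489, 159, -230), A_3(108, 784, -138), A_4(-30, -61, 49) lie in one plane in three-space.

With A_1 as base: A_1A_2 = (-1002, 160, -516), A_1A_3 = (-405, 785, -424), A_1A_4 = (-543, -60, -237).
A_1A_3 × A_1A_4 = (-211485, 134247, 450555).
A_1A_2 · (A_1A_3 × A_1A_4) = 901110.
Since 901110 ≠ 0, the four points are not coplanar.

No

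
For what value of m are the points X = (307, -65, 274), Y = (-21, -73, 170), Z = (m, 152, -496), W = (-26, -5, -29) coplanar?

-57

Coplanarity ⇔ det[XY; XZ; XW] = 0.
Expanding, this is linear in m: (-8664)m + (-493848) = 0.
So m = -57.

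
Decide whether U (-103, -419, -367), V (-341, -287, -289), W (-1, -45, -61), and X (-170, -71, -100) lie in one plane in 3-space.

Yes

With U as base: UV = (-238, 132, 78), UW = (102, 374, 306), UX = (-67, 348, 267).
UW × UX = (-6630, -47736, 60554).
UV · (UW × UX) = 0.
The scalar triple product vanishes, so the four points are coplanar.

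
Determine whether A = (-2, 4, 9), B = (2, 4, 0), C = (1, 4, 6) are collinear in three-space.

AB = (4, 0, -9), AC = (3, 0, -3).
AB × AC = (0, -15, 0).
The cross product is nonzero, so the points do not lie on one line.

No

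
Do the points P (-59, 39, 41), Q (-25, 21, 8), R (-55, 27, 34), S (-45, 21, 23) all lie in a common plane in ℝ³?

No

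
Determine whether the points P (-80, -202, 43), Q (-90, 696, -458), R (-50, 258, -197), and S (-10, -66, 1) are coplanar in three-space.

Yes

The four points are coplanar iff the 3×3 determinant with rows PQ, PR, PS is zero.
Rows: (-10, 898, -501), (30, 460, -240), (70, 136, -42).
Expanding along the first row: (-10)(13320) − (898)(15540) + (-501)(-28120) = 0.
Zero determinant ⇒ coplanar.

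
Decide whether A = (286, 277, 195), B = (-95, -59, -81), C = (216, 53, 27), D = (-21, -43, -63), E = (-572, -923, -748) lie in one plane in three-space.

No

The plane through A, B, C has normal n = AB × AC = (-5376, -44688, 61824) and equation n·P = -1860432.
Checking the remaining points: n·D = -1860432, n·E = -1922256.
Since n·E = -1922256 ≠ -1860432, E is off the plane and the points are not all coplanar.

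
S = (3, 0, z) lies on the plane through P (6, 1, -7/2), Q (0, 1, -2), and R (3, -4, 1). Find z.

-2

Coplanarity requires PQ · (PR × PS) = 0.
PQ = (-6, 0, 3/2), PR = (-3, -5, 9/2); the triple product is linear in z with coefficient 30 and constant term 60.
Setting it to zero: z = -2.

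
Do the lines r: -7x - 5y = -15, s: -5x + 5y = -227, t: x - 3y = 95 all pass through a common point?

Intersecting r and s: solving the 2×2 system gives (x, y) = (121/6, -757/30).
Substitute into t: (1)(121/6) + (-3)(-757/30) = 1438/15.
But t requires 95 ≠ 1438/15, so the three lines have no common point.

No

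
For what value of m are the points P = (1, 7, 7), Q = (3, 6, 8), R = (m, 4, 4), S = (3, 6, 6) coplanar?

Normal to plane PQS: n = (2, 4, 0); plane equation n·X = 30.
Requiring n·R = 30: (2)m + (16) = 30.
So m = 7.

7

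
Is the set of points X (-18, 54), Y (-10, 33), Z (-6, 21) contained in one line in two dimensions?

No

XY = (8, -21), XZ = (12, -33).
Twice the signed area of △XYZ is (8)(-33) − (-21)(12) = -12.
The area is nonzero, so the three points are not collinear.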